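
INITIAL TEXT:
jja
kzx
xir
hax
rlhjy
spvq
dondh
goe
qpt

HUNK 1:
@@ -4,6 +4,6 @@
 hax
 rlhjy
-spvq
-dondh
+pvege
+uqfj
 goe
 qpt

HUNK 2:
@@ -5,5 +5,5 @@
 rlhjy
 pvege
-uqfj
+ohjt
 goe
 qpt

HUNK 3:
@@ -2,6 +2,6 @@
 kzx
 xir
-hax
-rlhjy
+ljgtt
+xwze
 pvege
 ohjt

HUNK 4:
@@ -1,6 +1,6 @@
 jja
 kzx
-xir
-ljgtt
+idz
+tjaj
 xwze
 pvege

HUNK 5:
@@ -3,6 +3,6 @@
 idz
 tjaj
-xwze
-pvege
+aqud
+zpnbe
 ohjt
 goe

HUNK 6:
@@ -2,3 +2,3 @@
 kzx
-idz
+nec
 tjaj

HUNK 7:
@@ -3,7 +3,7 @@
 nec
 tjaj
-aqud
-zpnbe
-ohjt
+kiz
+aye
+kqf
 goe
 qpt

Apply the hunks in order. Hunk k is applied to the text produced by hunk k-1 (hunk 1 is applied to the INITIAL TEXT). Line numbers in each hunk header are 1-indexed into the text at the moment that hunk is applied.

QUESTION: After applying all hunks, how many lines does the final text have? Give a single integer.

Answer: 9

Derivation:
Hunk 1: at line 4 remove [spvq,dondh] add [pvege,uqfj] -> 9 lines: jja kzx xir hax rlhjy pvege uqfj goe qpt
Hunk 2: at line 5 remove [uqfj] add [ohjt] -> 9 lines: jja kzx xir hax rlhjy pvege ohjt goe qpt
Hunk 3: at line 2 remove [hax,rlhjy] add [ljgtt,xwze] -> 9 lines: jja kzx xir ljgtt xwze pvege ohjt goe qpt
Hunk 4: at line 1 remove [xir,ljgtt] add [idz,tjaj] -> 9 lines: jja kzx idz tjaj xwze pvege ohjt goe qpt
Hunk 5: at line 3 remove [xwze,pvege] add [aqud,zpnbe] -> 9 lines: jja kzx idz tjaj aqud zpnbe ohjt goe qpt
Hunk 6: at line 2 remove [idz] add [nec] -> 9 lines: jja kzx nec tjaj aqud zpnbe ohjt goe qpt
Hunk 7: at line 3 remove [aqud,zpnbe,ohjt] add [kiz,aye,kqf] -> 9 lines: jja kzx nec tjaj kiz aye kqf goe qpt
Final line count: 9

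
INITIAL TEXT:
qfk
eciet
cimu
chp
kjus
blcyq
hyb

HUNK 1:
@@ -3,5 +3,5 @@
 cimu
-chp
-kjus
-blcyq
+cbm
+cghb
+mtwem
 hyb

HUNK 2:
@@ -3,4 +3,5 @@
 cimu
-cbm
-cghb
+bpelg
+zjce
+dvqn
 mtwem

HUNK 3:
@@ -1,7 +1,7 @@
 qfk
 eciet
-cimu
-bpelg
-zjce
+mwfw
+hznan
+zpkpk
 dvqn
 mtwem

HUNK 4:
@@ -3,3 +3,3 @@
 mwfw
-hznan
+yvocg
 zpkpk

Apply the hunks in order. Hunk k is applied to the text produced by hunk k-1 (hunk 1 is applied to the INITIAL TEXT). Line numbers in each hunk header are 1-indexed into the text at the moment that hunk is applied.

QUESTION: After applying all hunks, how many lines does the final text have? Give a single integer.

Hunk 1: at line 3 remove [chp,kjus,blcyq] add [cbm,cghb,mtwem] -> 7 lines: qfk eciet cimu cbm cghb mtwem hyb
Hunk 2: at line 3 remove [cbm,cghb] add [bpelg,zjce,dvqn] -> 8 lines: qfk eciet cimu bpelg zjce dvqn mtwem hyb
Hunk 3: at line 1 remove [cimu,bpelg,zjce] add [mwfw,hznan,zpkpk] -> 8 lines: qfk eciet mwfw hznan zpkpk dvqn mtwem hyb
Hunk 4: at line 3 remove [hznan] add [yvocg] -> 8 lines: qfk eciet mwfw yvocg zpkpk dvqn mtwem hyb
Final line count: 8

Answer: 8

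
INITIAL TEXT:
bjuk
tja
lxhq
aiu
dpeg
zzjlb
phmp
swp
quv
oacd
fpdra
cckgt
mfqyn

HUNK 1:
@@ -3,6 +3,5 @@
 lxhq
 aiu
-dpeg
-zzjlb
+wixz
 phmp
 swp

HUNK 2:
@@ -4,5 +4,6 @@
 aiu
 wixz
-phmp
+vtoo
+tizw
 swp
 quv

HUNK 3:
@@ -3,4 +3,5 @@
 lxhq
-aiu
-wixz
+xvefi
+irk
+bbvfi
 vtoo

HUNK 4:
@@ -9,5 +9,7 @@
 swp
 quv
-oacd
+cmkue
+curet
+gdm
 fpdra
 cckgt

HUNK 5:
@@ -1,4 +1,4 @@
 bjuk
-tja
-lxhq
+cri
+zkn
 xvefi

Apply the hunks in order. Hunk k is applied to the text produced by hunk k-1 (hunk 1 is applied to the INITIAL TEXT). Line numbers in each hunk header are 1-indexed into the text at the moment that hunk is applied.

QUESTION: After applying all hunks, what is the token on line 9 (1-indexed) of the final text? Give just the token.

Answer: swp

Derivation:
Hunk 1: at line 3 remove [dpeg,zzjlb] add [wixz] -> 12 lines: bjuk tja lxhq aiu wixz phmp swp quv oacd fpdra cckgt mfqyn
Hunk 2: at line 4 remove [phmp] add [vtoo,tizw] -> 13 lines: bjuk tja lxhq aiu wixz vtoo tizw swp quv oacd fpdra cckgt mfqyn
Hunk 3: at line 3 remove [aiu,wixz] add [xvefi,irk,bbvfi] -> 14 lines: bjuk tja lxhq xvefi irk bbvfi vtoo tizw swp quv oacd fpdra cckgt mfqyn
Hunk 4: at line 9 remove [oacd] add [cmkue,curet,gdm] -> 16 lines: bjuk tja lxhq xvefi irk bbvfi vtoo tizw swp quv cmkue curet gdm fpdra cckgt mfqyn
Hunk 5: at line 1 remove [tja,lxhq] add [cri,zkn] -> 16 lines: bjuk cri zkn xvefi irk bbvfi vtoo tizw swp quv cmkue curet gdm fpdra cckgt mfqyn
Final line 9: swp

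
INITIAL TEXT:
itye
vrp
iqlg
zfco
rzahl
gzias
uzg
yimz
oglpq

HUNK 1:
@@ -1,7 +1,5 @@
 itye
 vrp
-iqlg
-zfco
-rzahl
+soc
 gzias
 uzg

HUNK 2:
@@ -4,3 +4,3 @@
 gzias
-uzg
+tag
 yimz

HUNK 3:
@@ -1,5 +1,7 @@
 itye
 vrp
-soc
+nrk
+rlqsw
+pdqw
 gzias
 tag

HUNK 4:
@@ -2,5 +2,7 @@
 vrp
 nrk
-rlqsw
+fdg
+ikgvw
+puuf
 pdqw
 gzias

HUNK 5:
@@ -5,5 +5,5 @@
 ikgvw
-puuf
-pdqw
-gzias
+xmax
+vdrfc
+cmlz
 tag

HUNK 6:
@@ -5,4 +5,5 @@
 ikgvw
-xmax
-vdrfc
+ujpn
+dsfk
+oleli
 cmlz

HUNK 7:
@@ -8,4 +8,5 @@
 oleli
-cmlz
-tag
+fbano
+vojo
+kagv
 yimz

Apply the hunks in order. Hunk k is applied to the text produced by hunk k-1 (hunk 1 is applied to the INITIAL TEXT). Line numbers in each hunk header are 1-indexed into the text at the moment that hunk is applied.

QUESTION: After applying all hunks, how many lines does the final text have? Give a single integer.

Answer: 13

Derivation:
Hunk 1: at line 1 remove [iqlg,zfco,rzahl] add [soc] -> 7 lines: itye vrp soc gzias uzg yimz oglpq
Hunk 2: at line 4 remove [uzg] add [tag] -> 7 lines: itye vrp soc gzias tag yimz oglpq
Hunk 3: at line 1 remove [soc] add [nrk,rlqsw,pdqw] -> 9 lines: itye vrp nrk rlqsw pdqw gzias tag yimz oglpq
Hunk 4: at line 2 remove [rlqsw] add [fdg,ikgvw,puuf] -> 11 lines: itye vrp nrk fdg ikgvw puuf pdqw gzias tag yimz oglpq
Hunk 5: at line 5 remove [puuf,pdqw,gzias] add [xmax,vdrfc,cmlz] -> 11 lines: itye vrp nrk fdg ikgvw xmax vdrfc cmlz tag yimz oglpq
Hunk 6: at line 5 remove [xmax,vdrfc] add [ujpn,dsfk,oleli] -> 12 lines: itye vrp nrk fdg ikgvw ujpn dsfk oleli cmlz tag yimz oglpq
Hunk 7: at line 8 remove [cmlz,tag] add [fbano,vojo,kagv] -> 13 lines: itye vrp nrk fdg ikgvw ujpn dsfk oleli fbano vojo kagv yimz oglpq
Final line count: 13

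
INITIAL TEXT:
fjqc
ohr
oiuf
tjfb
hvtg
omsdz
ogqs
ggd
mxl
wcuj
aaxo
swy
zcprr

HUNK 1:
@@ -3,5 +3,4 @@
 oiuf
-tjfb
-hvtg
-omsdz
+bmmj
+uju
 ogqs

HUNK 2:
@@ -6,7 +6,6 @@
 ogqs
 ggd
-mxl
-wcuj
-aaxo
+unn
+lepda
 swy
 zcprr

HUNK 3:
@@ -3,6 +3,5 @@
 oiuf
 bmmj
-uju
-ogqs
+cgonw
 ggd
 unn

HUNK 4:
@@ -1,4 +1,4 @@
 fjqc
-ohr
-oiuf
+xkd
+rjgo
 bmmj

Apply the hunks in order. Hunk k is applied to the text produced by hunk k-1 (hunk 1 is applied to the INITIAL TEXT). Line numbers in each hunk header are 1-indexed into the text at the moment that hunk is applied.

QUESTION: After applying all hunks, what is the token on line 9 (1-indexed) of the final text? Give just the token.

Answer: swy

Derivation:
Hunk 1: at line 3 remove [tjfb,hvtg,omsdz] add [bmmj,uju] -> 12 lines: fjqc ohr oiuf bmmj uju ogqs ggd mxl wcuj aaxo swy zcprr
Hunk 2: at line 6 remove [mxl,wcuj,aaxo] add [unn,lepda] -> 11 lines: fjqc ohr oiuf bmmj uju ogqs ggd unn lepda swy zcprr
Hunk 3: at line 3 remove [uju,ogqs] add [cgonw] -> 10 lines: fjqc ohr oiuf bmmj cgonw ggd unn lepda swy zcprr
Hunk 4: at line 1 remove [ohr,oiuf] add [xkd,rjgo] -> 10 lines: fjqc xkd rjgo bmmj cgonw ggd unn lepda swy zcprr
Final line 9: swy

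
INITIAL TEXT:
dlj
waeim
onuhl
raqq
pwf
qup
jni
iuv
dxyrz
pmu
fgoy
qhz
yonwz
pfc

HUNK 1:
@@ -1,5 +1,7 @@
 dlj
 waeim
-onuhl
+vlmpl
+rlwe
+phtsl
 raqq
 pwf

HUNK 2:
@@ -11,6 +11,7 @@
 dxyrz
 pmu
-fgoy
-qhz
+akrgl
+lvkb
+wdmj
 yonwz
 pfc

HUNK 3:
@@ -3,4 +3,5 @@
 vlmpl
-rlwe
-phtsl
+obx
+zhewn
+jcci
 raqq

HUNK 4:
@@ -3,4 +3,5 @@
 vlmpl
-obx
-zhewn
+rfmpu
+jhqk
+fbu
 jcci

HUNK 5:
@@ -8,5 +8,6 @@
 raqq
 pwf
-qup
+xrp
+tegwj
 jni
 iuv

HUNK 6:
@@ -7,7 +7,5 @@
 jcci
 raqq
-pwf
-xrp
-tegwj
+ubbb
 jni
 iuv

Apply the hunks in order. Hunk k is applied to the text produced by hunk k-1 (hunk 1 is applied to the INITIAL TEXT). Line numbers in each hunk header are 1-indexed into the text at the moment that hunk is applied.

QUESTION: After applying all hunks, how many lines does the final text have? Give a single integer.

Hunk 1: at line 1 remove [onuhl] add [vlmpl,rlwe,phtsl] -> 16 lines: dlj waeim vlmpl rlwe phtsl raqq pwf qup jni iuv dxyrz pmu fgoy qhz yonwz pfc
Hunk 2: at line 11 remove [fgoy,qhz] add [akrgl,lvkb,wdmj] -> 17 lines: dlj waeim vlmpl rlwe phtsl raqq pwf qup jni iuv dxyrz pmu akrgl lvkb wdmj yonwz pfc
Hunk 3: at line 3 remove [rlwe,phtsl] add [obx,zhewn,jcci] -> 18 lines: dlj waeim vlmpl obx zhewn jcci raqq pwf qup jni iuv dxyrz pmu akrgl lvkb wdmj yonwz pfc
Hunk 4: at line 3 remove [obx,zhewn] add [rfmpu,jhqk,fbu] -> 19 lines: dlj waeim vlmpl rfmpu jhqk fbu jcci raqq pwf qup jni iuv dxyrz pmu akrgl lvkb wdmj yonwz pfc
Hunk 5: at line 8 remove [qup] add [xrp,tegwj] -> 20 lines: dlj waeim vlmpl rfmpu jhqk fbu jcci raqq pwf xrp tegwj jni iuv dxyrz pmu akrgl lvkb wdmj yonwz pfc
Hunk 6: at line 7 remove [pwf,xrp,tegwj] add [ubbb] -> 18 lines: dlj waeim vlmpl rfmpu jhqk fbu jcci raqq ubbb jni iuv dxyrz pmu akrgl lvkb wdmj yonwz pfc
Final line count: 18

Answer: 18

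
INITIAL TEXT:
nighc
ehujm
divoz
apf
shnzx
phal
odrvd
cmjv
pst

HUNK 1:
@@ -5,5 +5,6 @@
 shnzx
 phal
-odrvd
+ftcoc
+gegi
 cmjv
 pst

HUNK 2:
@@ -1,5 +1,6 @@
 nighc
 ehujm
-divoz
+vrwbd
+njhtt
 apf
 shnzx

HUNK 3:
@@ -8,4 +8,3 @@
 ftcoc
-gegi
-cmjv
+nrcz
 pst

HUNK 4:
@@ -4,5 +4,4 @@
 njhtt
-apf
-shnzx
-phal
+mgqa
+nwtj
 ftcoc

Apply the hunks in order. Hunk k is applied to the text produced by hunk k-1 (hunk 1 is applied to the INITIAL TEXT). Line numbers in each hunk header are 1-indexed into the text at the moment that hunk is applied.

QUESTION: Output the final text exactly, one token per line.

Hunk 1: at line 5 remove [odrvd] add [ftcoc,gegi] -> 10 lines: nighc ehujm divoz apf shnzx phal ftcoc gegi cmjv pst
Hunk 2: at line 1 remove [divoz] add [vrwbd,njhtt] -> 11 lines: nighc ehujm vrwbd njhtt apf shnzx phal ftcoc gegi cmjv pst
Hunk 3: at line 8 remove [gegi,cmjv] add [nrcz] -> 10 lines: nighc ehujm vrwbd njhtt apf shnzx phal ftcoc nrcz pst
Hunk 4: at line 4 remove [apf,shnzx,phal] add [mgqa,nwtj] -> 9 lines: nighc ehujm vrwbd njhtt mgqa nwtj ftcoc nrcz pst

Answer: nighc
ehujm
vrwbd
njhtt
mgqa
nwtj
ftcoc
nrcz
pst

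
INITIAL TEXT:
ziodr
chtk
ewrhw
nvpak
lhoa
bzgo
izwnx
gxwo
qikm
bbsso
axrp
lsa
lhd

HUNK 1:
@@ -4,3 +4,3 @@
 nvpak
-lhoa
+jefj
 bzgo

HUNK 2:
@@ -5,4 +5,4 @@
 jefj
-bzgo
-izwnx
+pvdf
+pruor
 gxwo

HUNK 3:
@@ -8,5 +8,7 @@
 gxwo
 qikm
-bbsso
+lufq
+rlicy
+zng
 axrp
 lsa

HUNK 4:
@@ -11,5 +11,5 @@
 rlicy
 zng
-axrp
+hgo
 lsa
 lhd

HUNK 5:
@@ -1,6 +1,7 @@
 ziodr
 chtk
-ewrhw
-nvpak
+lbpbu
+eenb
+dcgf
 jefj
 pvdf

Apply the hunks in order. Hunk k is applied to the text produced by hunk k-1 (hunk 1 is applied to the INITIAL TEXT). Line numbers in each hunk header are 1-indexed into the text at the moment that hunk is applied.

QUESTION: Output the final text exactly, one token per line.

Hunk 1: at line 4 remove [lhoa] add [jefj] -> 13 lines: ziodr chtk ewrhw nvpak jefj bzgo izwnx gxwo qikm bbsso axrp lsa lhd
Hunk 2: at line 5 remove [bzgo,izwnx] add [pvdf,pruor] -> 13 lines: ziodr chtk ewrhw nvpak jefj pvdf pruor gxwo qikm bbsso axrp lsa lhd
Hunk 3: at line 8 remove [bbsso] add [lufq,rlicy,zng] -> 15 lines: ziodr chtk ewrhw nvpak jefj pvdf pruor gxwo qikm lufq rlicy zng axrp lsa lhd
Hunk 4: at line 11 remove [axrp] add [hgo] -> 15 lines: ziodr chtk ewrhw nvpak jefj pvdf pruor gxwo qikm lufq rlicy zng hgo lsa lhd
Hunk 5: at line 1 remove [ewrhw,nvpak] add [lbpbu,eenb,dcgf] -> 16 lines: ziodr chtk lbpbu eenb dcgf jefj pvdf pruor gxwo qikm lufq rlicy zng hgo lsa lhd

Answer: ziodr
chtk
lbpbu
eenb
dcgf
jefj
pvdf
pruor
gxwo
qikm
lufq
rlicy
zng
hgo
lsa
lhd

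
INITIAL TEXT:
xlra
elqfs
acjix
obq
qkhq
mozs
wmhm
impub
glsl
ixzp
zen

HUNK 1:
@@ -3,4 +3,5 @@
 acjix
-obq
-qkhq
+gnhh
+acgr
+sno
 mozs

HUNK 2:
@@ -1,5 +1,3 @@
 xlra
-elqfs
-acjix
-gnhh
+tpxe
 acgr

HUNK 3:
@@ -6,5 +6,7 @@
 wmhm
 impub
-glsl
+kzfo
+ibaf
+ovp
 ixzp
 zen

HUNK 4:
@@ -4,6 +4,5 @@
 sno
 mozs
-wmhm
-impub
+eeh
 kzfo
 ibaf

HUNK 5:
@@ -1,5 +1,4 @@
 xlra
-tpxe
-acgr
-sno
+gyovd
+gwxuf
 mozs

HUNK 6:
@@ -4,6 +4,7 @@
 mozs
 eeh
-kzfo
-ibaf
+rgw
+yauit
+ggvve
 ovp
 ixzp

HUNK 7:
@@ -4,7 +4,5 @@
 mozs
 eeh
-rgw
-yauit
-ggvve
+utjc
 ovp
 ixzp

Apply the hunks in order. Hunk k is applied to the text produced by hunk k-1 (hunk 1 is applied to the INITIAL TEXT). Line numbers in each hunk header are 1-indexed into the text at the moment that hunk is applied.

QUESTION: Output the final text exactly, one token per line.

Hunk 1: at line 3 remove [obq,qkhq] add [gnhh,acgr,sno] -> 12 lines: xlra elqfs acjix gnhh acgr sno mozs wmhm impub glsl ixzp zen
Hunk 2: at line 1 remove [elqfs,acjix,gnhh] add [tpxe] -> 10 lines: xlra tpxe acgr sno mozs wmhm impub glsl ixzp zen
Hunk 3: at line 6 remove [glsl] add [kzfo,ibaf,ovp] -> 12 lines: xlra tpxe acgr sno mozs wmhm impub kzfo ibaf ovp ixzp zen
Hunk 4: at line 4 remove [wmhm,impub] add [eeh] -> 11 lines: xlra tpxe acgr sno mozs eeh kzfo ibaf ovp ixzp zen
Hunk 5: at line 1 remove [tpxe,acgr,sno] add [gyovd,gwxuf] -> 10 lines: xlra gyovd gwxuf mozs eeh kzfo ibaf ovp ixzp zen
Hunk 6: at line 4 remove [kzfo,ibaf] add [rgw,yauit,ggvve] -> 11 lines: xlra gyovd gwxuf mozs eeh rgw yauit ggvve ovp ixzp zen
Hunk 7: at line 4 remove [rgw,yauit,ggvve] add [utjc] -> 9 lines: xlra gyovd gwxuf mozs eeh utjc ovp ixzp zen

Answer: xlra
gyovd
gwxuf
mozs
eeh
utjc
ovp
ixzp
zen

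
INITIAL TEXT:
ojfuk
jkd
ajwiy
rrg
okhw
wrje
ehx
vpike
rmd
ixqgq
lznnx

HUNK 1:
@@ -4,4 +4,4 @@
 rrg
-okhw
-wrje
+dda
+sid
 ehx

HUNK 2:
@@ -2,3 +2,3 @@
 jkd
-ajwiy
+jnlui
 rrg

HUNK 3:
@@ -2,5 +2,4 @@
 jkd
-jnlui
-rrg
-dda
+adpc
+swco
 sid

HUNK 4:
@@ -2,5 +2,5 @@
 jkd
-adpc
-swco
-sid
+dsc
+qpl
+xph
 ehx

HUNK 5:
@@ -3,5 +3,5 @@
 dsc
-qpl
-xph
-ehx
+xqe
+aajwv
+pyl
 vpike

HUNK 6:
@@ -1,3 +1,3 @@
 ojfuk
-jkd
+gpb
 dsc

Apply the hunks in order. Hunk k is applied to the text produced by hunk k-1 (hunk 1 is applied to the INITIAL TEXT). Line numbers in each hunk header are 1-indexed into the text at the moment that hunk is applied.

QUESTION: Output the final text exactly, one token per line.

Answer: ojfuk
gpb
dsc
xqe
aajwv
pyl
vpike
rmd
ixqgq
lznnx

Derivation:
Hunk 1: at line 4 remove [okhw,wrje] add [dda,sid] -> 11 lines: ojfuk jkd ajwiy rrg dda sid ehx vpike rmd ixqgq lznnx
Hunk 2: at line 2 remove [ajwiy] add [jnlui] -> 11 lines: ojfuk jkd jnlui rrg dda sid ehx vpike rmd ixqgq lznnx
Hunk 3: at line 2 remove [jnlui,rrg,dda] add [adpc,swco] -> 10 lines: ojfuk jkd adpc swco sid ehx vpike rmd ixqgq lznnx
Hunk 4: at line 2 remove [adpc,swco,sid] add [dsc,qpl,xph] -> 10 lines: ojfuk jkd dsc qpl xph ehx vpike rmd ixqgq lznnx
Hunk 5: at line 3 remove [qpl,xph,ehx] add [xqe,aajwv,pyl] -> 10 lines: ojfuk jkd dsc xqe aajwv pyl vpike rmd ixqgq lznnx
Hunk 6: at line 1 remove [jkd] add [gpb] -> 10 lines: ojfuk gpb dsc xqe aajwv pyl vpike rmd ixqgq lznnx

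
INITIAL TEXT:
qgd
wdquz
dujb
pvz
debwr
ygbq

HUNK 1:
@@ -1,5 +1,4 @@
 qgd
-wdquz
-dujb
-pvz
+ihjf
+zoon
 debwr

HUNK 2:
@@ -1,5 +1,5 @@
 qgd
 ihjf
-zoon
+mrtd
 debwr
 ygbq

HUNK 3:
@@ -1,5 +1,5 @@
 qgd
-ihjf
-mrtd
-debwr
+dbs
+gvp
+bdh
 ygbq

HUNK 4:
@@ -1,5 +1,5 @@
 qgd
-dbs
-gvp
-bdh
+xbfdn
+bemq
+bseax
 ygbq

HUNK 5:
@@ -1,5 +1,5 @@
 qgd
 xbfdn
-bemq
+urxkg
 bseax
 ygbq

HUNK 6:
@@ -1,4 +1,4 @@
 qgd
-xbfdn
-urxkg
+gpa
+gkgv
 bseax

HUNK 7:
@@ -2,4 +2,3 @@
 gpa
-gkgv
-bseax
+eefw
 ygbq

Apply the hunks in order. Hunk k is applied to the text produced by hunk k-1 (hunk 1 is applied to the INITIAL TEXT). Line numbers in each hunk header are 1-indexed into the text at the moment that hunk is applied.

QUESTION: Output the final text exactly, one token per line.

Answer: qgd
gpa
eefw
ygbq

Derivation:
Hunk 1: at line 1 remove [wdquz,dujb,pvz] add [ihjf,zoon] -> 5 lines: qgd ihjf zoon debwr ygbq
Hunk 2: at line 1 remove [zoon] add [mrtd] -> 5 lines: qgd ihjf mrtd debwr ygbq
Hunk 3: at line 1 remove [ihjf,mrtd,debwr] add [dbs,gvp,bdh] -> 5 lines: qgd dbs gvp bdh ygbq
Hunk 4: at line 1 remove [dbs,gvp,bdh] add [xbfdn,bemq,bseax] -> 5 lines: qgd xbfdn bemq bseax ygbq
Hunk 5: at line 1 remove [bemq] add [urxkg] -> 5 lines: qgd xbfdn urxkg bseax ygbq
Hunk 6: at line 1 remove [xbfdn,urxkg] add [gpa,gkgv] -> 5 lines: qgd gpa gkgv bseax ygbq
Hunk 7: at line 2 remove [gkgv,bseax] add [eefw] -> 4 lines: qgd gpa eefw ygbq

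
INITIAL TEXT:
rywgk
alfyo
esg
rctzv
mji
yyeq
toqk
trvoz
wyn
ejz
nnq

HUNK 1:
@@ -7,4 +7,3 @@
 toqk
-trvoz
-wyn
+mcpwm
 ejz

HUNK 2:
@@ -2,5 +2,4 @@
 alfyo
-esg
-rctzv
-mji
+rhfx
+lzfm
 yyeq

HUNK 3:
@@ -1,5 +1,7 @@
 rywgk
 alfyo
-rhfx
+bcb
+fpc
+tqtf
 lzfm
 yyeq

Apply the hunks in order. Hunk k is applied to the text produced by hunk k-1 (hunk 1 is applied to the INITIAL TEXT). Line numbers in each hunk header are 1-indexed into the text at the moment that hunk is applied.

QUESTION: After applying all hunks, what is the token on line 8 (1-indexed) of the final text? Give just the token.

Hunk 1: at line 7 remove [trvoz,wyn] add [mcpwm] -> 10 lines: rywgk alfyo esg rctzv mji yyeq toqk mcpwm ejz nnq
Hunk 2: at line 2 remove [esg,rctzv,mji] add [rhfx,lzfm] -> 9 lines: rywgk alfyo rhfx lzfm yyeq toqk mcpwm ejz nnq
Hunk 3: at line 1 remove [rhfx] add [bcb,fpc,tqtf] -> 11 lines: rywgk alfyo bcb fpc tqtf lzfm yyeq toqk mcpwm ejz nnq
Final line 8: toqk

Answer: toqk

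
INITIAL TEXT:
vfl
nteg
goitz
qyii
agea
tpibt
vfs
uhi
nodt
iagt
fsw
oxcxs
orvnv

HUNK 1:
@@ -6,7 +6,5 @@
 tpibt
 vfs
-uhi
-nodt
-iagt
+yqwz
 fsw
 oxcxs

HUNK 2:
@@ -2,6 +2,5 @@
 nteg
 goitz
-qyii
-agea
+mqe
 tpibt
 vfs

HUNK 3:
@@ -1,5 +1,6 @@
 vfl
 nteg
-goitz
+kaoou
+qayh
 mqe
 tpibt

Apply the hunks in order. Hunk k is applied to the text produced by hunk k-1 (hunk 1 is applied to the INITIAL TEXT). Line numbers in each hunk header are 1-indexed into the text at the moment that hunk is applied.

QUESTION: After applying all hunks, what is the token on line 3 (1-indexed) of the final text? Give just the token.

Hunk 1: at line 6 remove [uhi,nodt,iagt] add [yqwz] -> 11 lines: vfl nteg goitz qyii agea tpibt vfs yqwz fsw oxcxs orvnv
Hunk 2: at line 2 remove [qyii,agea] add [mqe] -> 10 lines: vfl nteg goitz mqe tpibt vfs yqwz fsw oxcxs orvnv
Hunk 3: at line 1 remove [goitz] add [kaoou,qayh] -> 11 lines: vfl nteg kaoou qayh mqe tpibt vfs yqwz fsw oxcxs orvnv
Final line 3: kaoou

Answer: kaoou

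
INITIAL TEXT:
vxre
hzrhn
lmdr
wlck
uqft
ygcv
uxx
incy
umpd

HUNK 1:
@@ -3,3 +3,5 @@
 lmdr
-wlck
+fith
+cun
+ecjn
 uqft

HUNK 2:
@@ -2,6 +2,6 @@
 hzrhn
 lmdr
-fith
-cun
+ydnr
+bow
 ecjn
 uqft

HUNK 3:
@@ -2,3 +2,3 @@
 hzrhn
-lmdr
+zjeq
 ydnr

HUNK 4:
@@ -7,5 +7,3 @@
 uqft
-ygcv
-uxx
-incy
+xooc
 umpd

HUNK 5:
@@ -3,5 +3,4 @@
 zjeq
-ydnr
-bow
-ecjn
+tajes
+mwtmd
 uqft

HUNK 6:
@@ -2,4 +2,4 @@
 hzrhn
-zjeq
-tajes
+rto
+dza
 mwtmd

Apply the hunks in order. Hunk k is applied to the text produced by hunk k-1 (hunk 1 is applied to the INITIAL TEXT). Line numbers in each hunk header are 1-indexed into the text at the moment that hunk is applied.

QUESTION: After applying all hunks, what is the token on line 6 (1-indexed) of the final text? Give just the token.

Answer: uqft

Derivation:
Hunk 1: at line 3 remove [wlck] add [fith,cun,ecjn] -> 11 lines: vxre hzrhn lmdr fith cun ecjn uqft ygcv uxx incy umpd
Hunk 2: at line 2 remove [fith,cun] add [ydnr,bow] -> 11 lines: vxre hzrhn lmdr ydnr bow ecjn uqft ygcv uxx incy umpd
Hunk 3: at line 2 remove [lmdr] add [zjeq] -> 11 lines: vxre hzrhn zjeq ydnr bow ecjn uqft ygcv uxx incy umpd
Hunk 4: at line 7 remove [ygcv,uxx,incy] add [xooc] -> 9 lines: vxre hzrhn zjeq ydnr bow ecjn uqft xooc umpd
Hunk 5: at line 3 remove [ydnr,bow,ecjn] add [tajes,mwtmd] -> 8 lines: vxre hzrhn zjeq tajes mwtmd uqft xooc umpd
Hunk 6: at line 2 remove [zjeq,tajes] add [rto,dza] -> 8 lines: vxre hzrhn rto dza mwtmd uqft xooc umpd
Final line 6: uqft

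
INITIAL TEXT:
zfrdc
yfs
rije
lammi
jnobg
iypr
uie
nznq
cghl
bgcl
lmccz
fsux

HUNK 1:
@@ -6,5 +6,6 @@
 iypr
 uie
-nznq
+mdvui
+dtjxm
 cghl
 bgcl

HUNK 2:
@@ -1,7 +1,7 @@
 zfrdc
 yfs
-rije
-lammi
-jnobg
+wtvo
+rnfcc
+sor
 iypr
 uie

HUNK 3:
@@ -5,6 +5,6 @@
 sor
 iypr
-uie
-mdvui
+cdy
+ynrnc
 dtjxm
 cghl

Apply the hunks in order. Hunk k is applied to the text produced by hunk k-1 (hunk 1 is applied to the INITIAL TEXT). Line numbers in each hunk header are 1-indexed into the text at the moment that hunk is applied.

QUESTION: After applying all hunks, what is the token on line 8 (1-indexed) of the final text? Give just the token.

Hunk 1: at line 6 remove [nznq] add [mdvui,dtjxm] -> 13 lines: zfrdc yfs rije lammi jnobg iypr uie mdvui dtjxm cghl bgcl lmccz fsux
Hunk 2: at line 1 remove [rije,lammi,jnobg] add [wtvo,rnfcc,sor] -> 13 lines: zfrdc yfs wtvo rnfcc sor iypr uie mdvui dtjxm cghl bgcl lmccz fsux
Hunk 3: at line 5 remove [uie,mdvui] add [cdy,ynrnc] -> 13 lines: zfrdc yfs wtvo rnfcc sor iypr cdy ynrnc dtjxm cghl bgcl lmccz fsux
Final line 8: ynrnc

Answer: ynrnc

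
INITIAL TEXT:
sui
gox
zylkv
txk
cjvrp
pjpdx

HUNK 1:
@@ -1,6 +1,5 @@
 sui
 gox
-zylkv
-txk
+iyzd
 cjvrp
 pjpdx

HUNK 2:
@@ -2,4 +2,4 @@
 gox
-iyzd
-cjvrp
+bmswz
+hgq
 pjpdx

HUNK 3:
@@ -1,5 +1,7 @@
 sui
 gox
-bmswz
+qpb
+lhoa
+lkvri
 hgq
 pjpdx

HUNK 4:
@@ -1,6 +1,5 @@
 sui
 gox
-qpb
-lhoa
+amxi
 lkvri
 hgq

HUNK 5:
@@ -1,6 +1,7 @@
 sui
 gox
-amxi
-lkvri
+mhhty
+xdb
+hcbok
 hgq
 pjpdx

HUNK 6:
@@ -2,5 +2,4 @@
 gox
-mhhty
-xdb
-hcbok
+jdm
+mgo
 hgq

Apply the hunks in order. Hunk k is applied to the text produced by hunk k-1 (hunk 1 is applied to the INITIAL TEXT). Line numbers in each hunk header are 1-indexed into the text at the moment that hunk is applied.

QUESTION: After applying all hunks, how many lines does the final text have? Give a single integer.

Hunk 1: at line 1 remove [zylkv,txk] add [iyzd] -> 5 lines: sui gox iyzd cjvrp pjpdx
Hunk 2: at line 2 remove [iyzd,cjvrp] add [bmswz,hgq] -> 5 lines: sui gox bmswz hgq pjpdx
Hunk 3: at line 1 remove [bmswz] add [qpb,lhoa,lkvri] -> 7 lines: sui gox qpb lhoa lkvri hgq pjpdx
Hunk 4: at line 1 remove [qpb,lhoa] add [amxi] -> 6 lines: sui gox amxi lkvri hgq pjpdx
Hunk 5: at line 1 remove [amxi,lkvri] add [mhhty,xdb,hcbok] -> 7 lines: sui gox mhhty xdb hcbok hgq pjpdx
Hunk 6: at line 2 remove [mhhty,xdb,hcbok] add [jdm,mgo] -> 6 lines: sui gox jdm mgo hgq pjpdx
Final line count: 6

Answer: 6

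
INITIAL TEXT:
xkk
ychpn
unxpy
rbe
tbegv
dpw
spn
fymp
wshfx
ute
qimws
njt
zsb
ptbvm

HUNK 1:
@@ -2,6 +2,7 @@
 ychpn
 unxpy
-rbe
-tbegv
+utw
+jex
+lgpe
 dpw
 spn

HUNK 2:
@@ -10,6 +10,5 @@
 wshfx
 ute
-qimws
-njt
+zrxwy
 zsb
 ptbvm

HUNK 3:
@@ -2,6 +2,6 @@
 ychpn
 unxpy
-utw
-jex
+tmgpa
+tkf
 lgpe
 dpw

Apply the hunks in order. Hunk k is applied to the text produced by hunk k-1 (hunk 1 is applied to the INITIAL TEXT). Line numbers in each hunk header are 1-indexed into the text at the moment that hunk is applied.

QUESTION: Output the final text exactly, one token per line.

Hunk 1: at line 2 remove [rbe,tbegv] add [utw,jex,lgpe] -> 15 lines: xkk ychpn unxpy utw jex lgpe dpw spn fymp wshfx ute qimws njt zsb ptbvm
Hunk 2: at line 10 remove [qimws,njt] add [zrxwy] -> 14 lines: xkk ychpn unxpy utw jex lgpe dpw spn fymp wshfx ute zrxwy zsb ptbvm
Hunk 3: at line 2 remove [utw,jex] add [tmgpa,tkf] -> 14 lines: xkk ychpn unxpy tmgpa tkf lgpe dpw spn fymp wshfx ute zrxwy zsb ptbvm

Answer: xkk
ychpn
unxpy
tmgpa
tkf
lgpe
dpw
spn
fymp
wshfx
ute
zrxwy
zsb
ptbvm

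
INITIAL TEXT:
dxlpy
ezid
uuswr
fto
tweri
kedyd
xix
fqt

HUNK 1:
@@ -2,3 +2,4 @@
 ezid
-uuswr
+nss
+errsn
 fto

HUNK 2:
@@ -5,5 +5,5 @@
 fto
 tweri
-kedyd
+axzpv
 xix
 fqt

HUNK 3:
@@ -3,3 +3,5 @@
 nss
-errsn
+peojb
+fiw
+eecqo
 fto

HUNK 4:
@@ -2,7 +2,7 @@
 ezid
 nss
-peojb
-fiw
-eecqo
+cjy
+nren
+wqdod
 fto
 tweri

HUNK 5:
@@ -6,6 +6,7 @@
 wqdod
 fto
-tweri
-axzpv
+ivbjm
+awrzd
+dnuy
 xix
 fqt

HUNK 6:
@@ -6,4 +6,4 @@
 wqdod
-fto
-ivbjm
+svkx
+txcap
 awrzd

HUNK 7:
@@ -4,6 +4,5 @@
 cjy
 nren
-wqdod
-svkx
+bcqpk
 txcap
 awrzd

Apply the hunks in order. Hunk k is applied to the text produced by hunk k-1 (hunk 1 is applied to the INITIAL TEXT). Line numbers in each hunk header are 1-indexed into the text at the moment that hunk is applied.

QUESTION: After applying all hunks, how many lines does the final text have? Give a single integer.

Answer: 11

Derivation:
Hunk 1: at line 2 remove [uuswr] add [nss,errsn] -> 9 lines: dxlpy ezid nss errsn fto tweri kedyd xix fqt
Hunk 2: at line 5 remove [kedyd] add [axzpv] -> 9 lines: dxlpy ezid nss errsn fto tweri axzpv xix fqt
Hunk 3: at line 3 remove [errsn] add [peojb,fiw,eecqo] -> 11 lines: dxlpy ezid nss peojb fiw eecqo fto tweri axzpv xix fqt
Hunk 4: at line 2 remove [peojb,fiw,eecqo] add [cjy,nren,wqdod] -> 11 lines: dxlpy ezid nss cjy nren wqdod fto tweri axzpv xix fqt
Hunk 5: at line 6 remove [tweri,axzpv] add [ivbjm,awrzd,dnuy] -> 12 lines: dxlpy ezid nss cjy nren wqdod fto ivbjm awrzd dnuy xix fqt
Hunk 6: at line 6 remove [fto,ivbjm] add [svkx,txcap] -> 12 lines: dxlpy ezid nss cjy nren wqdod svkx txcap awrzd dnuy xix fqt
Hunk 7: at line 4 remove [wqdod,svkx] add [bcqpk] -> 11 lines: dxlpy ezid nss cjy nren bcqpk txcap awrzd dnuy xix fqt
Final line count: 11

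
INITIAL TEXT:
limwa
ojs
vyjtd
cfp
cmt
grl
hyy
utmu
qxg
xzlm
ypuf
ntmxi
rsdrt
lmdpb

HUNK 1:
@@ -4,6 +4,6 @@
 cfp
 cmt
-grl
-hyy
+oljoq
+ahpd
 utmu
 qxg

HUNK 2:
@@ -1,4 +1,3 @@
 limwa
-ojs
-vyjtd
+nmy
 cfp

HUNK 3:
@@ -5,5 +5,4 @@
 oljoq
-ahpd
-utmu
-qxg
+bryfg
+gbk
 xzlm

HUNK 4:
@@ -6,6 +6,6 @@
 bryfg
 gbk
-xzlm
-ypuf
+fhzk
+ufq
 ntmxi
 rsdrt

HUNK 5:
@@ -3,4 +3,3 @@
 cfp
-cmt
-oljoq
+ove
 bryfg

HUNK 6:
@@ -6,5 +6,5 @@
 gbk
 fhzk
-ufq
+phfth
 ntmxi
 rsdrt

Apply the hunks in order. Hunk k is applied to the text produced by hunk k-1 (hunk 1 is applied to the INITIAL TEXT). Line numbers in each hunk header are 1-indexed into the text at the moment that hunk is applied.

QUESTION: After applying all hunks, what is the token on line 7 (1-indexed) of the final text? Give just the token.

Hunk 1: at line 4 remove [grl,hyy] add [oljoq,ahpd] -> 14 lines: limwa ojs vyjtd cfp cmt oljoq ahpd utmu qxg xzlm ypuf ntmxi rsdrt lmdpb
Hunk 2: at line 1 remove [ojs,vyjtd] add [nmy] -> 13 lines: limwa nmy cfp cmt oljoq ahpd utmu qxg xzlm ypuf ntmxi rsdrt lmdpb
Hunk 3: at line 5 remove [ahpd,utmu,qxg] add [bryfg,gbk] -> 12 lines: limwa nmy cfp cmt oljoq bryfg gbk xzlm ypuf ntmxi rsdrt lmdpb
Hunk 4: at line 6 remove [xzlm,ypuf] add [fhzk,ufq] -> 12 lines: limwa nmy cfp cmt oljoq bryfg gbk fhzk ufq ntmxi rsdrt lmdpb
Hunk 5: at line 3 remove [cmt,oljoq] add [ove] -> 11 lines: limwa nmy cfp ove bryfg gbk fhzk ufq ntmxi rsdrt lmdpb
Hunk 6: at line 6 remove [ufq] add [phfth] -> 11 lines: limwa nmy cfp ove bryfg gbk fhzk phfth ntmxi rsdrt lmdpb
Final line 7: fhzk

Answer: fhzk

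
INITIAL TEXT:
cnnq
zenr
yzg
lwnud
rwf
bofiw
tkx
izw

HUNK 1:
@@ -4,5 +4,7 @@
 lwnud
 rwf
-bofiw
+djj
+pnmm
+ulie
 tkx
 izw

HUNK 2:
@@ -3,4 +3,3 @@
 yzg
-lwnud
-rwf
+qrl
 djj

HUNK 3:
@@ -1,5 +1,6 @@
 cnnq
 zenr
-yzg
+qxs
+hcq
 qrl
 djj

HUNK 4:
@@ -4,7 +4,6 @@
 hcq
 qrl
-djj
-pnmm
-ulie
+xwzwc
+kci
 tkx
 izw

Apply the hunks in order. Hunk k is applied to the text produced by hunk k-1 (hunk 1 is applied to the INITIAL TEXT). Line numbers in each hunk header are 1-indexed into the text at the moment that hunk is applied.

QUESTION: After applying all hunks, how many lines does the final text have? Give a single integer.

Hunk 1: at line 4 remove [bofiw] add [djj,pnmm,ulie] -> 10 lines: cnnq zenr yzg lwnud rwf djj pnmm ulie tkx izw
Hunk 2: at line 3 remove [lwnud,rwf] add [qrl] -> 9 lines: cnnq zenr yzg qrl djj pnmm ulie tkx izw
Hunk 3: at line 1 remove [yzg] add [qxs,hcq] -> 10 lines: cnnq zenr qxs hcq qrl djj pnmm ulie tkx izw
Hunk 4: at line 4 remove [djj,pnmm,ulie] add [xwzwc,kci] -> 9 lines: cnnq zenr qxs hcq qrl xwzwc kci tkx izw
Final line count: 9

Answer: 9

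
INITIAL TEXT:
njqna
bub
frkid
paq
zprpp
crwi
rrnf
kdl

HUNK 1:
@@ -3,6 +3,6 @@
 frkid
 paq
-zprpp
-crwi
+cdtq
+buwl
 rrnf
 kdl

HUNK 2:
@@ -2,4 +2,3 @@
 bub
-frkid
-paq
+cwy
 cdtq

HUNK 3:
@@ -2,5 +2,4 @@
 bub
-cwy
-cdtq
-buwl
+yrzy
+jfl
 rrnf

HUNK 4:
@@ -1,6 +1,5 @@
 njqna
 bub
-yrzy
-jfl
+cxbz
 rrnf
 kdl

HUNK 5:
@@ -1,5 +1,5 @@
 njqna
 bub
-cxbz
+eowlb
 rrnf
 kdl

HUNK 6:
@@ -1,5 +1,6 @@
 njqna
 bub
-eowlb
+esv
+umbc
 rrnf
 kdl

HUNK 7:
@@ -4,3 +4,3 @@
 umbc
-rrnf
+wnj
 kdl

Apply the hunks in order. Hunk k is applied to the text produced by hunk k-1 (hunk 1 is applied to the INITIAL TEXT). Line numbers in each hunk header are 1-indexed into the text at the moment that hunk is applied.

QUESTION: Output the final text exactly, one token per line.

Answer: njqna
bub
esv
umbc
wnj
kdl

Derivation:
Hunk 1: at line 3 remove [zprpp,crwi] add [cdtq,buwl] -> 8 lines: njqna bub frkid paq cdtq buwl rrnf kdl
Hunk 2: at line 2 remove [frkid,paq] add [cwy] -> 7 lines: njqna bub cwy cdtq buwl rrnf kdl
Hunk 3: at line 2 remove [cwy,cdtq,buwl] add [yrzy,jfl] -> 6 lines: njqna bub yrzy jfl rrnf kdl
Hunk 4: at line 1 remove [yrzy,jfl] add [cxbz] -> 5 lines: njqna bub cxbz rrnf kdl
Hunk 5: at line 1 remove [cxbz] add [eowlb] -> 5 lines: njqna bub eowlb rrnf kdl
Hunk 6: at line 1 remove [eowlb] add [esv,umbc] -> 6 lines: njqna bub esv umbc rrnf kdl
Hunk 7: at line 4 remove [rrnf] add [wnj] -> 6 lines: njqna bub esv umbc wnj kdl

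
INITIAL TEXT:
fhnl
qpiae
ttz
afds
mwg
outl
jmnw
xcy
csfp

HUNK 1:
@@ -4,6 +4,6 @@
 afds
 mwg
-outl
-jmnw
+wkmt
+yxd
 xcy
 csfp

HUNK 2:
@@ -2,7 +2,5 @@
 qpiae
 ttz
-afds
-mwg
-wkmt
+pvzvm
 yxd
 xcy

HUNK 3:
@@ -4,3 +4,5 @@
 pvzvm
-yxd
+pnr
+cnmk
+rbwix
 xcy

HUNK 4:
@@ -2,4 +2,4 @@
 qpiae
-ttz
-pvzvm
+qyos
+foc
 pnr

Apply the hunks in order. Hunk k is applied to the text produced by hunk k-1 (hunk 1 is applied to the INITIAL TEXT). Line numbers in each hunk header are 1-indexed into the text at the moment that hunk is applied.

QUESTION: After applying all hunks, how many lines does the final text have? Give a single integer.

Hunk 1: at line 4 remove [outl,jmnw] add [wkmt,yxd] -> 9 lines: fhnl qpiae ttz afds mwg wkmt yxd xcy csfp
Hunk 2: at line 2 remove [afds,mwg,wkmt] add [pvzvm] -> 7 lines: fhnl qpiae ttz pvzvm yxd xcy csfp
Hunk 3: at line 4 remove [yxd] add [pnr,cnmk,rbwix] -> 9 lines: fhnl qpiae ttz pvzvm pnr cnmk rbwix xcy csfp
Hunk 4: at line 2 remove [ttz,pvzvm] add [qyos,foc] -> 9 lines: fhnl qpiae qyos foc pnr cnmk rbwix xcy csfp
Final line count: 9

Answer: 9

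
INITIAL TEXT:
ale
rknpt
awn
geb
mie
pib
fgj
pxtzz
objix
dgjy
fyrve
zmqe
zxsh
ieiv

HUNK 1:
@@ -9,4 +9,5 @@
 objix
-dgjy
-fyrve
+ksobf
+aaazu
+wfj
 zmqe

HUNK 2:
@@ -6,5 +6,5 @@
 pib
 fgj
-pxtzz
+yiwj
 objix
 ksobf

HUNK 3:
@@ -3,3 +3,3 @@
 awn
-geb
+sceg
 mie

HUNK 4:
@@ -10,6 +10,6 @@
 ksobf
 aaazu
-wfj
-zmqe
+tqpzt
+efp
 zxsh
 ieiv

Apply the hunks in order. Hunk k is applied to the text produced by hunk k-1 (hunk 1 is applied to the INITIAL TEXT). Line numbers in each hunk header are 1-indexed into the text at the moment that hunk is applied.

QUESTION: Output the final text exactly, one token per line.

Answer: ale
rknpt
awn
sceg
mie
pib
fgj
yiwj
objix
ksobf
aaazu
tqpzt
efp
zxsh
ieiv

Derivation:
Hunk 1: at line 9 remove [dgjy,fyrve] add [ksobf,aaazu,wfj] -> 15 lines: ale rknpt awn geb mie pib fgj pxtzz objix ksobf aaazu wfj zmqe zxsh ieiv
Hunk 2: at line 6 remove [pxtzz] add [yiwj] -> 15 lines: ale rknpt awn geb mie pib fgj yiwj objix ksobf aaazu wfj zmqe zxsh ieiv
Hunk 3: at line 3 remove [geb] add [sceg] -> 15 lines: ale rknpt awn sceg mie pib fgj yiwj objix ksobf aaazu wfj zmqe zxsh ieiv
Hunk 4: at line 10 remove [wfj,zmqe] add [tqpzt,efp] -> 15 lines: ale rknpt awn sceg mie pib fgj yiwj objix ksobf aaazu tqpzt efp zxsh ieiv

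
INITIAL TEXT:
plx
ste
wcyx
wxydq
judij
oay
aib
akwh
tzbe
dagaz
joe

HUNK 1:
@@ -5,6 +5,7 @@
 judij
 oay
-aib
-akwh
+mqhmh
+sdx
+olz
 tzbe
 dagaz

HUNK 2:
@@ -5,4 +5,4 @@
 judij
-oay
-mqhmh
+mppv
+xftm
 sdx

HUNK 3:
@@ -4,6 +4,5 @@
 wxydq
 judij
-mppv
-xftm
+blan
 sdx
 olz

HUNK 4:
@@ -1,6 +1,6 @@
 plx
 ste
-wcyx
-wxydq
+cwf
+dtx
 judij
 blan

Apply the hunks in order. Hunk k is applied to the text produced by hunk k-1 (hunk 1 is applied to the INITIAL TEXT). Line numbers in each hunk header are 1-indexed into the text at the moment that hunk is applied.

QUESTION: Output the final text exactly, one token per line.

Answer: plx
ste
cwf
dtx
judij
blan
sdx
olz
tzbe
dagaz
joe

Derivation:
Hunk 1: at line 5 remove [aib,akwh] add [mqhmh,sdx,olz] -> 12 lines: plx ste wcyx wxydq judij oay mqhmh sdx olz tzbe dagaz joe
Hunk 2: at line 5 remove [oay,mqhmh] add [mppv,xftm] -> 12 lines: plx ste wcyx wxydq judij mppv xftm sdx olz tzbe dagaz joe
Hunk 3: at line 4 remove [mppv,xftm] add [blan] -> 11 lines: plx ste wcyx wxydq judij blan sdx olz tzbe dagaz joe
Hunk 4: at line 1 remove [wcyx,wxydq] add [cwf,dtx] -> 11 lines: plx ste cwf dtx judij blan sdx olz tzbe dagaz joe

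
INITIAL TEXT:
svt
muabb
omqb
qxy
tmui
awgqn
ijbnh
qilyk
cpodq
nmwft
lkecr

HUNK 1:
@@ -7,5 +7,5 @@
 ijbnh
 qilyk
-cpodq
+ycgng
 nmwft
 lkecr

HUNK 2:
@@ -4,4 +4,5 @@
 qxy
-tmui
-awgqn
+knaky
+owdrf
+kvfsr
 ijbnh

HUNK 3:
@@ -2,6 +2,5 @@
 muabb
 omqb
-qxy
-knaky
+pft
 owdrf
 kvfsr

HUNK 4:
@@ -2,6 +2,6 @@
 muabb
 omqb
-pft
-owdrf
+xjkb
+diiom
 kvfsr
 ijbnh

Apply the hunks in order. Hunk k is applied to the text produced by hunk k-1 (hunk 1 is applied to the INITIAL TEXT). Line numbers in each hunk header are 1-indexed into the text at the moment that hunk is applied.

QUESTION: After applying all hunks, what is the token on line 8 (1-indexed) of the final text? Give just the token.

Answer: qilyk

Derivation:
Hunk 1: at line 7 remove [cpodq] add [ycgng] -> 11 lines: svt muabb omqb qxy tmui awgqn ijbnh qilyk ycgng nmwft lkecr
Hunk 2: at line 4 remove [tmui,awgqn] add [knaky,owdrf,kvfsr] -> 12 lines: svt muabb omqb qxy knaky owdrf kvfsr ijbnh qilyk ycgng nmwft lkecr
Hunk 3: at line 2 remove [qxy,knaky] add [pft] -> 11 lines: svt muabb omqb pft owdrf kvfsr ijbnh qilyk ycgng nmwft lkecr
Hunk 4: at line 2 remove [pft,owdrf] add [xjkb,diiom] -> 11 lines: svt muabb omqb xjkb diiom kvfsr ijbnh qilyk ycgng nmwft lkecr
Final line 8: qilyk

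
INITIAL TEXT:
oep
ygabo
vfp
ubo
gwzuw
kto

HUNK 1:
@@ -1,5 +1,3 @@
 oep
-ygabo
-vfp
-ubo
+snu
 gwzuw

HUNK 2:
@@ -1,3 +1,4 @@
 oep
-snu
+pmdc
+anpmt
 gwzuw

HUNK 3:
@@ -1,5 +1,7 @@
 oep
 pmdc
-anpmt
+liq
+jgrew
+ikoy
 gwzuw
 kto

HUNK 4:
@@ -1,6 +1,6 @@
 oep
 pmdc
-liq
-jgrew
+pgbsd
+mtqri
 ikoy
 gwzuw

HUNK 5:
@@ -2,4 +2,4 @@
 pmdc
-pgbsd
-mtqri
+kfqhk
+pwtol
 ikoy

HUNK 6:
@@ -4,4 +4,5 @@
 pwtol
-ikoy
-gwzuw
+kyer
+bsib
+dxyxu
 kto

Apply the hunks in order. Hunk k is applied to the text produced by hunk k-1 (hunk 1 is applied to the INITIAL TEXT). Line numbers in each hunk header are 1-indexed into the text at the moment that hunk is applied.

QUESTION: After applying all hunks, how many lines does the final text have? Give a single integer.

Hunk 1: at line 1 remove [ygabo,vfp,ubo] add [snu] -> 4 lines: oep snu gwzuw kto
Hunk 2: at line 1 remove [snu] add [pmdc,anpmt] -> 5 lines: oep pmdc anpmt gwzuw kto
Hunk 3: at line 1 remove [anpmt] add [liq,jgrew,ikoy] -> 7 lines: oep pmdc liq jgrew ikoy gwzuw kto
Hunk 4: at line 1 remove [liq,jgrew] add [pgbsd,mtqri] -> 7 lines: oep pmdc pgbsd mtqri ikoy gwzuw kto
Hunk 5: at line 2 remove [pgbsd,mtqri] add [kfqhk,pwtol] -> 7 lines: oep pmdc kfqhk pwtol ikoy gwzuw kto
Hunk 6: at line 4 remove [ikoy,gwzuw] add [kyer,bsib,dxyxu] -> 8 lines: oep pmdc kfqhk pwtol kyer bsib dxyxu kto
Final line count: 8

Answer: 8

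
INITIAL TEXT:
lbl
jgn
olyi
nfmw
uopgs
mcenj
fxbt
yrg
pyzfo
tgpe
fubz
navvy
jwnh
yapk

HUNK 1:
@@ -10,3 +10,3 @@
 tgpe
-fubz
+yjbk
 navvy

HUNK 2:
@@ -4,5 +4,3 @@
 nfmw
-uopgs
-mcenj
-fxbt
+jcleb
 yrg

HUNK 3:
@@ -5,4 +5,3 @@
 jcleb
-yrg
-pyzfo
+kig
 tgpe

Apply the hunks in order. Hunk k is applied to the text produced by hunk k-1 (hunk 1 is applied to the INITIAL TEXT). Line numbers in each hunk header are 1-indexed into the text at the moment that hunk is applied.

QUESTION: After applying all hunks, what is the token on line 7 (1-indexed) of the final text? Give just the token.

Hunk 1: at line 10 remove [fubz] add [yjbk] -> 14 lines: lbl jgn olyi nfmw uopgs mcenj fxbt yrg pyzfo tgpe yjbk navvy jwnh yapk
Hunk 2: at line 4 remove [uopgs,mcenj,fxbt] add [jcleb] -> 12 lines: lbl jgn olyi nfmw jcleb yrg pyzfo tgpe yjbk navvy jwnh yapk
Hunk 3: at line 5 remove [yrg,pyzfo] add [kig] -> 11 lines: lbl jgn olyi nfmw jcleb kig tgpe yjbk navvy jwnh yapk
Final line 7: tgpe

Answer: tgpe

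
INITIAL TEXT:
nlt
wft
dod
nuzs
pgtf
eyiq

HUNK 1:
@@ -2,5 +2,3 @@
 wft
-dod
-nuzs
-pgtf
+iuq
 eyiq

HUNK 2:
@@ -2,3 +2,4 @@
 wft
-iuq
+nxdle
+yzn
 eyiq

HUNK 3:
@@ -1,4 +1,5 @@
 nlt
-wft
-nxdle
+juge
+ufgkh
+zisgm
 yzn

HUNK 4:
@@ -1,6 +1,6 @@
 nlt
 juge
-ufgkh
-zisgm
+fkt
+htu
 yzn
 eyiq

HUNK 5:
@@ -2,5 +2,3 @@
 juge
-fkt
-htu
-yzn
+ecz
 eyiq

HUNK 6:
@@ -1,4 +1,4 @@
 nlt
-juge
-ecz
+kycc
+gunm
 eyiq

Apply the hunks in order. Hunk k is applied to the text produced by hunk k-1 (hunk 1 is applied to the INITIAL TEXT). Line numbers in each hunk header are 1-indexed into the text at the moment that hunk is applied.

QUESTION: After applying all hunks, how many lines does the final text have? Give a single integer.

Answer: 4

Derivation:
Hunk 1: at line 2 remove [dod,nuzs,pgtf] add [iuq] -> 4 lines: nlt wft iuq eyiq
Hunk 2: at line 2 remove [iuq] add [nxdle,yzn] -> 5 lines: nlt wft nxdle yzn eyiq
Hunk 3: at line 1 remove [wft,nxdle] add [juge,ufgkh,zisgm] -> 6 lines: nlt juge ufgkh zisgm yzn eyiq
Hunk 4: at line 1 remove [ufgkh,zisgm] add [fkt,htu] -> 6 lines: nlt juge fkt htu yzn eyiq
Hunk 5: at line 2 remove [fkt,htu,yzn] add [ecz] -> 4 lines: nlt juge ecz eyiq
Hunk 6: at line 1 remove [juge,ecz] add [kycc,gunm] -> 4 lines: nlt kycc gunm eyiq
Final line count: 4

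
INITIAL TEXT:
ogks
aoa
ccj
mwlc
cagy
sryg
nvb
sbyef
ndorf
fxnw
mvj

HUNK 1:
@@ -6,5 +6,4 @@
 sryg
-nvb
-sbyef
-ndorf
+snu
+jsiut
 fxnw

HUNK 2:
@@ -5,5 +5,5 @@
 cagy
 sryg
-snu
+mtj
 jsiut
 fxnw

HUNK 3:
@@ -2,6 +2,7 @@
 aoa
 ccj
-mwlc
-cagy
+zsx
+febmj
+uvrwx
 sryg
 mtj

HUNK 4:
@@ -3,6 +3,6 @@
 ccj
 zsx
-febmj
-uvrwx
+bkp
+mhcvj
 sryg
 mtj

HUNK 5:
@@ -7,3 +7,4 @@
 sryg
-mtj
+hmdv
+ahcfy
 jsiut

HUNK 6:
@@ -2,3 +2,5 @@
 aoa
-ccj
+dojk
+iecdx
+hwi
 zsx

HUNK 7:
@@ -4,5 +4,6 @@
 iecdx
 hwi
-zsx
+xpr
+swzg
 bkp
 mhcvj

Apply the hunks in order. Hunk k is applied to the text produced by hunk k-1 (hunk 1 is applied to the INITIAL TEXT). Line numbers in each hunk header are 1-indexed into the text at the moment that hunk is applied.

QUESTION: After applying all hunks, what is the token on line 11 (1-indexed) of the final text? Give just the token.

Hunk 1: at line 6 remove [nvb,sbyef,ndorf] add [snu,jsiut] -> 10 lines: ogks aoa ccj mwlc cagy sryg snu jsiut fxnw mvj
Hunk 2: at line 5 remove [snu] add [mtj] -> 10 lines: ogks aoa ccj mwlc cagy sryg mtj jsiut fxnw mvj
Hunk 3: at line 2 remove [mwlc,cagy] add [zsx,febmj,uvrwx] -> 11 lines: ogks aoa ccj zsx febmj uvrwx sryg mtj jsiut fxnw mvj
Hunk 4: at line 3 remove [febmj,uvrwx] add [bkp,mhcvj] -> 11 lines: ogks aoa ccj zsx bkp mhcvj sryg mtj jsiut fxnw mvj
Hunk 5: at line 7 remove [mtj] add [hmdv,ahcfy] -> 12 lines: ogks aoa ccj zsx bkp mhcvj sryg hmdv ahcfy jsiut fxnw mvj
Hunk 6: at line 2 remove [ccj] add [dojk,iecdx,hwi] -> 14 lines: ogks aoa dojk iecdx hwi zsx bkp mhcvj sryg hmdv ahcfy jsiut fxnw mvj
Hunk 7: at line 4 remove [zsx] add [xpr,swzg] -> 15 lines: ogks aoa dojk iecdx hwi xpr swzg bkp mhcvj sryg hmdv ahcfy jsiut fxnw mvj
Final line 11: hmdv

Answer: hmdv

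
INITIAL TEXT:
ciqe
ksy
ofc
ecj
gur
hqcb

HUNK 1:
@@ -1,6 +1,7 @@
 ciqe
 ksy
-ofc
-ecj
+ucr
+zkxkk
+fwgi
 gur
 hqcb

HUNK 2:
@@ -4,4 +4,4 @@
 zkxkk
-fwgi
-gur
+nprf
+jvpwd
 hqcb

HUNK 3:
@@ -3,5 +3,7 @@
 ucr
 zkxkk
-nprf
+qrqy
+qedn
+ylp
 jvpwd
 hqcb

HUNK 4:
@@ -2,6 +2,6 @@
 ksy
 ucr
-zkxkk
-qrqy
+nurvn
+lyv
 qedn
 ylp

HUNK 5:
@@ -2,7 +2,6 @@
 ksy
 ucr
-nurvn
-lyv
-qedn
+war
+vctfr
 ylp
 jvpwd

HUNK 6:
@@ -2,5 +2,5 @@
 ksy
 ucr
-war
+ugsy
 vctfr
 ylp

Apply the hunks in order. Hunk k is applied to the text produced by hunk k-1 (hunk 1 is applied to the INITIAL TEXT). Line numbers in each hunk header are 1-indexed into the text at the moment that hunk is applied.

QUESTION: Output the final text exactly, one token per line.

Hunk 1: at line 1 remove [ofc,ecj] add [ucr,zkxkk,fwgi] -> 7 lines: ciqe ksy ucr zkxkk fwgi gur hqcb
Hunk 2: at line 4 remove [fwgi,gur] add [nprf,jvpwd] -> 7 lines: ciqe ksy ucr zkxkk nprf jvpwd hqcb
Hunk 3: at line 3 remove [nprf] add [qrqy,qedn,ylp] -> 9 lines: ciqe ksy ucr zkxkk qrqy qedn ylp jvpwd hqcb
Hunk 4: at line 2 remove [zkxkk,qrqy] add [nurvn,lyv] -> 9 lines: ciqe ksy ucr nurvn lyv qedn ylp jvpwd hqcb
Hunk 5: at line 2 remove [nurvn,lyv,qedn] add [war,vctfr] -> 8 lines: ciqe ksy ucr war vctfr ylp jvpwd hqcb
Hunk 6: at line 2 remove [war] add [ugsy] -> 8 lines: ciqe ksy ucr ugsy vctfr ylp jvpwd hqcb

Answer: ciqe
ksy
ucr
ugsy
vctfr
ylp
jvpwd
hqcb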